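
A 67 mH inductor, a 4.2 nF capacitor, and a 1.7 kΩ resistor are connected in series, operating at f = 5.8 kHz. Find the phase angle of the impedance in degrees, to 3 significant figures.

ω = 2πf = 36440 rad/s
X_L = ωL = 2440 Ω
X_C = 1/(ωC) = 6530 Ω
Net reactance X = X_L − X_C = -4090 Ω
Z = 1700 − j4090 Ω
|Z| = √(1700² + 4090²) = 4430 Ω
∠Z = arctan(-4090/1700) = -67.4°

-67.4°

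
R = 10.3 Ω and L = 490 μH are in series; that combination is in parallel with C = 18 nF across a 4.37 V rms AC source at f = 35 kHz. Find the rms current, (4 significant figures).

ω = 2πf = 219900 rad/s
X_L = ωL = 107.8 Ω
X_C = 1/(ωC) = 252.6 Ω
Branch 1 (R+jX_L): Z₁ = 10.30 + j107.8 Ω, |Z₁| = 108.2 Ω
Branch 2 (−jX_C): Z₂ = −j252.6 Ω
Parallel: Z = Z₁Z₂/(Z₁+Z₂), |Z| = 188.3 Ω, ∠Z = 80.47°
I = V/|Z| = 4.37/188.3 = 23.21 mA

23.21 mA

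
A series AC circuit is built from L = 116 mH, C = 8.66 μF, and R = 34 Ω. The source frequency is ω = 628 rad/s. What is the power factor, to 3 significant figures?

0.293

X_L = ωL = 72.8 Ω
X_C = 1/(ωC) = 184 Ω
Net reactance X = X_L − X_C = -111 Ω
Z = 34.0 − j111 Ω
|Z| = √(34.0² + 111²) = 116 Ω
∠Z = arctan(-111/34.0) = -73.0°
cos φ = cos(-73.0°) = 0.293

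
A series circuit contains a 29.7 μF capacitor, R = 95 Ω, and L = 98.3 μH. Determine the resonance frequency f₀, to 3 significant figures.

ω₀ = 1/√(LC) = 1/√(9.83e-05 × 2.97e-05) = 18510 rad/s
f₀ = ω₀/(2π) = 2.95 kHz

2.95 kHz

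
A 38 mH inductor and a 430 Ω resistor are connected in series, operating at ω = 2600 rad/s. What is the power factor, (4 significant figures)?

X_L = ωL = 98.80 Ω
Z = 430.0 + j98.80 Ω
|Z| = √(430.0² + 98.80²) = 441.2 Ω
∠Z = arctan(98.80/430.0) = 12.94°
cos φ = cos(12.94°) = 0.9746

0.9746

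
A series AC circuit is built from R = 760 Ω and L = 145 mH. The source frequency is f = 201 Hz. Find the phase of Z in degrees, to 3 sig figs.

ω = 2πf = 1263 rad/s
X_L = ωL = 183 Ω
Z = 760 + j183 Ω
|Z| = √(760² + 183²) = 782 Ω
∠Z = arctan(183/760) = 13.5°

13.5°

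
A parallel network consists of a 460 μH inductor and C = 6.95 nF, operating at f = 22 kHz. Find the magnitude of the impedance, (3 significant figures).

ω = 2πf = 138200 rad/s
X_L = ωL = 63.6 Ω
X_C = 1/(ωC) = 1040 Ω
Parallel: admittances add. Y = 1/(jωL) + jωC
Y = (0 − j0.0148) S
|Y| = 0.0148 S → |Z| = 1/|Y| = 67.7 Ω, ∠Z = −∠Y = 90.0°

67.7 Ω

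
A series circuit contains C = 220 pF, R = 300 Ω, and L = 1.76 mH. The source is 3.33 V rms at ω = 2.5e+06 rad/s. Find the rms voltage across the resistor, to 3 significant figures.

X_L = ωL = 4400 Ω
X_C = 1/(ωC) = 1820 Ω
Net reactance X = X_L − X_C = 2580 Ω
Z = 300 + j2580 Ω
|Z| = √(300² + 2580²) = 2600 Ω
I = V/|Z| = 1.28 mA
V_R = I·|Z_R| = 0.00128 × 300 = 0.384 V

0.384 V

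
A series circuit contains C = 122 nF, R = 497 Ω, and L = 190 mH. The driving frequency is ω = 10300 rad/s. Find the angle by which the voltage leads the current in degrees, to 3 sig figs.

X_L = ωL = 1960 Ω
X_C = 1/(ωC) = 796 Ω
Net reactance X = X_L − X_C = 1160 Ω
Z = 497 + j1160 Ω
|Z| = √(497² + 1160²) = 1260 Ω
∠Z = arctan(1160/497) = 66.8°

66.8°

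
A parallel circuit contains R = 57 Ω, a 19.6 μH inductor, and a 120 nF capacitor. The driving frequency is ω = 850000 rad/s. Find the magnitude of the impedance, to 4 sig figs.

X_L = ωL = 16.66 Ω
X_C = 1/(ωC) = 9.804 Ω
Parallel: admittances add. Y = 1/R + 1/(jωL) + jωC
Y = (0.01754 + j0.04198) S
|Y| = 0.04549 S → |Z| = 1/|Y| = 21.98 Ω, ∠Z = −∠Y = -67.32°

21.98 Ω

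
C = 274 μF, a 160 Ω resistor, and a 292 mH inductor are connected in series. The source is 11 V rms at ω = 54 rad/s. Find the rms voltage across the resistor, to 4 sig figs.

X_L = ωL = 15.77 Ω
X_C = 1/(ωC) = 67.59 Ω
Net reactance X = X_L − X_C = -51.82 Ω
Z = 160.0 − j51.82 Ω
|Z| = √(160.0² + 51.82²) = 168.2 Ω
I = V/|Z| = 65.41 mA
V_R = I·|Z_R| = 0.06541 × 160.0 = 10.46 V

10.46 V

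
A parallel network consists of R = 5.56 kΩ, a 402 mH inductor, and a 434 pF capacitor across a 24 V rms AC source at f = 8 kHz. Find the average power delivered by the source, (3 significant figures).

ω = 2πf = 50270 rad/s
X_L = ωL = 20200 Ω
X_C = 1/(ωC) = 45800 Ω
Parallel: admittances add. Y = 1/R + 1/(jωL) + jωC
Y = (0.000180 − j2.77e-05) S
|Y| = 0.000182 S → |Z| = 1/|Y| = 5500 Ω, ∠Z = −∠Y = 8.75°
I = V/|Z| = 4.37 mA
P = VI cos φ = 24 × 0.00437 × cos(8.75°) = 104 mW

104 mW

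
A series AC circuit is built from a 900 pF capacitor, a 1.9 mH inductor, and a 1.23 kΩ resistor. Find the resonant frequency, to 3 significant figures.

ω₀ = 1/√(LC) = 1/√(0.0019 × 9e-10) = 764700 rad/s
f₀ = ω₀/(2π) = 122 kHz

122 kHz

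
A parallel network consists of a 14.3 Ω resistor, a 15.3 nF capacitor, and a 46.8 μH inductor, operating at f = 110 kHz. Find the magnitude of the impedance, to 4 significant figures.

ω = 2πf = 691200 rad/s
X_L = ωL = 32.35 Ω
X_C = 1/(ωC) = 94.57 Ω
Parallel: admittances add. Y = 1/R + 1/(jωL) + jωC
Y = (0.06993 − j0.02034) S
|Y| = 0.07283 S → |Z| = 1/|Y| = 13.73 Ω, ∠Z = −∠Y = 16.22°

13.73 Ω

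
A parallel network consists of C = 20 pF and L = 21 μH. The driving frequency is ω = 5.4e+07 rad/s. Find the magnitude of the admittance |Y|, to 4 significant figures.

198.2 μS

X_L = ωL = 1134 Ω
X_C = 1/(ωC) = 925.9 Ω
Parallel: admittances add. Y = 1/(jωL) + jωC
Y = (0 + j0.0001982) S
|Y| = 0.0001982 S → |Z| = 1/|Y| = 5046 Ω, ∠Z = −∠Y = -90.00°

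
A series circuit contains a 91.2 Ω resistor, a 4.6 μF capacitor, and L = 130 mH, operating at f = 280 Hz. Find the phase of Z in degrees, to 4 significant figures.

49.06°

ω = 2πf = 1759 rad/s
X_L = ωL = 228.7 Ω
X_C = 1/(ωC) = 123.6 Ω
Net reactance X = X_L − X_C = 105.1 Ω
Z = 91.20 + j105.1 Ω
|Z| = √(91.20² + 105.1²) = 139.2 Ω
∠Z = arctan(105.1/91.20) = 49.06°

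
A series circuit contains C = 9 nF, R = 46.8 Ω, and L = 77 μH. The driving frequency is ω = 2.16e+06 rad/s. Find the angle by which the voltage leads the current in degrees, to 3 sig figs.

67.8°

X_L = ωL = 166 Ω
X_C = 1/(ωC) = 51.4 Ω
Net reactance X = X_L − X_C = 115 Ω
Z = 46.8 + j115 Ω
|Z| = √(46.8² + 115²) = 124 Ω
∠Z = arctan(115/46.8) = 67.8°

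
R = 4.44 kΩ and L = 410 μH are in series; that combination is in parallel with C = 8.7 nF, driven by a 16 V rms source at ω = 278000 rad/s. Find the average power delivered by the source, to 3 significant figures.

X_L = ωL = 114 Ω
X_C = 1/(ωC) = 413 Ω
Branch 1 (R+jX_L): Z₁ = 4440 + j114 Ω, |Z₁| = 4440 Ω
Branch 2 (−jX_C): Z₂ = −j413 Ω
Parallel: Z = Z₁Z₂/(Z₁+Z₂), |Z| = 413 Ω, ∠Z = -84.7°
I = V/|Z| = 38.8 mA
P = VI cos φ = 16 × 0.0388 × cos(-84.7°) = 57.6 mW

57.6 mW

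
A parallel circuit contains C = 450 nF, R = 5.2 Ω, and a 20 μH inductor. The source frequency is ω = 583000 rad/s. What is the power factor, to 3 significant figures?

0.737

X_L = ωL = 11.7 Ω
X_C = 1/(ωC) = 3.81 Ω
Parallel: admittances add. Y = 1/R + 1/(jωL) + jωC
Y = (0.192 + j0.177) S
|Y| = 0.261 S → |Z| = 1/|Y| = 3.83 Ω, ∠Z = −∠Y = -42.6°
cos φ = cos(-42.6°) = 0.737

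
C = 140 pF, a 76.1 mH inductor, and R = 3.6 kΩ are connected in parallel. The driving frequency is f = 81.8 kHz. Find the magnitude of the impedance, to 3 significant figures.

3550 Ω

ω = 2πf = 514000 rad/s
X_L = ωL = 39100 Ω
X_C = 1/(ωC) = 13900 Ω
Parallel: admittances add. Y = 1/R + 1/(jωL) + jωC
Y = (0.000278 + j4.64e-05) S
|Y| = 0.000282 S → |Z| = 1/|Y| = 3550 Ω, ∠Z = −∠Y = -9.48°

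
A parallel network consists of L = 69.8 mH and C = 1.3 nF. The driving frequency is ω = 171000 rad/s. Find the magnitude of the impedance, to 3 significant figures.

7220 Ω

X_L = ωL = 11900 Ω
X_C = 1/(ωC) = 4500 Ω
Parallel: admittances add. Y = 1/(jωL) + jωC
Y = (0 + j0.000139) S
|Y| = 0.000139 S → |Z| = 1/|Y| = 7220 Ω, ∠Z = −∠Y = -90.0°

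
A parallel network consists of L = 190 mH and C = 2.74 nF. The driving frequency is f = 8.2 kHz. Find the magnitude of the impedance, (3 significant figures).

ω = 2πf = 51520 rad/s
X_L = ωL = 9790 Ω
X_C = 1/(ωC) = 7080 Ω
Parallel: admittances add. Y = 1/(jωL) + jωC
Y = (0 + j3.9e-05) S
|Y| = 3.9e-05 S → |Z| = 1/|Y| = 25600 Ω, ∠Z = −∠Y = -90.0°

25600 Ω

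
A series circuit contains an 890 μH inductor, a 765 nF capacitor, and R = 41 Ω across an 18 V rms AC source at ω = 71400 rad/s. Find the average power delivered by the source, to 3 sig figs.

3.56 W

X_L = ωL = 63.5 Ω
X_C = 1/(ωC) = 18.3 Ω
Net reactance X = X_L − X_C = 45.2 Ω
Z = 41.0 + j45.2 Ω
|Z| = √(41.0² + 45.2²) = 61.1 Ω
∠Z = arctan(45.2/41.0) = 47.8°
I = V/|Z| = 295 mA
P = VI cos φ = 18 × 0.295 × cos(47.8°) = 3.56 W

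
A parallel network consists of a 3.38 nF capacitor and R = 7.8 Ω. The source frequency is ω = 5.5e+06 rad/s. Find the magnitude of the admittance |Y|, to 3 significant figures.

130 mS

X_C = 1/(ωC) = 53.8 Ω
Parallel: admittances add. Y = 1/R + jωC
Y = (0.128 + j0.0186) S
|Y| = 0.130 S → |Z| = 1/|Y| = 7.72 Ω, ∠Z = −∠Y = -8.25°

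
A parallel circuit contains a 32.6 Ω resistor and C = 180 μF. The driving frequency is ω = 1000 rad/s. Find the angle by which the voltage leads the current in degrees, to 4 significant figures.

-80.33°

X_C = 1/(ωC) = 5.556 Ω
Parallel: admittances add. Y = 1/R + jωC
Y = (0.03067 + j0.1800) S
|Y| = 0.1826 S → |Z| = 1/|Y| = 5.477 Ω, ∠Z = −∠Y = -80.33°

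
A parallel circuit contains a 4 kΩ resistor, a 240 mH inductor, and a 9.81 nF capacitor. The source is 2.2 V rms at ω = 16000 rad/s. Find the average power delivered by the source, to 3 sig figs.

X_L = ωL = 3840 Ω
X_C = 1/(ωC) = 6370 Ω
Parallel: admittances add. Y = 1/R + 1/(jωL) + jωC
Y = (0.000250 − j0.000103) S
|Y| = 0.000271 S → |Z| = 1/|Y| = 3700 Ω, ∠Z = −∠Y = 22.5°
I = V/|Z| = 595 μA
P = VI cos φ = 2.2 × 0.000595 × cos(22.5°) = 1.21 mW

1.21 mW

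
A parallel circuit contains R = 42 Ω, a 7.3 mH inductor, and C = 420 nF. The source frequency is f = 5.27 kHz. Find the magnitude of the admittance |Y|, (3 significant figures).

ω = 2πf = 33110 rad/s
X_L = ωL = 242 Ω
X_C = 1/(ωC) = 71.9 Ω
Parallel: admittances add. Y = 1/R + 1/(jωL) + jωC
Y = (0.0238 + j0.00977) S
|Y| = 0.0257 S → |Z| = 1/|Y| = 38.9 Ω, ∠Z = −∠Y = -22.3°

25.7 mS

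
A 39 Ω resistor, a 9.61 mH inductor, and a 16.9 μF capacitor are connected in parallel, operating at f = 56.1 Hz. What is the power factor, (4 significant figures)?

0.08830

ω = 2πf = 352.5 rad/s
X_L = ωL = 3.387 Ω
X_C = 1/(ωC) = 167.9 Ω
Parallel: admittances add. Y = 1/R + 1/(jωL) + jωC
Y = (0.02564 − j0.2893) S
|Y| = 0.2904 S → |Z| = 1/|Y| = 3.444 Ω, ∠Z = −∠Y = 84.93°
cos φ = cos(84.93°) = 0.08830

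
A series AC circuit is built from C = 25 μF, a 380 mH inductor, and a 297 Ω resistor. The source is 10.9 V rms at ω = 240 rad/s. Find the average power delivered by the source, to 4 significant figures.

X_L = ωL = 91.20 Ω
X_C = 1/(ωC) = 166.7 Ω
Net reactance X = X_L − X_C = -75.47 Ω
Z = 297.0 − j75.47 Ω
|Z| = √(297.0² + 75.47²) = 306.4 Ω
∠Z = arctan(-75.47/297.0) = -14.26°
I = V/|Z| = 35.57 mA
P = VI cos φ = 10.9 × 0.03557 × cos(-14.26°) = 375.8 mW

375.8 mW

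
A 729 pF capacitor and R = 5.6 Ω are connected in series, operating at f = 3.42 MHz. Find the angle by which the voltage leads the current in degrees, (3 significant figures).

ω = 2πf = 2.149e+07 rad/s
X_C = 1/(ωC) = 63.8 Ω
Z = 5.60 − j63.8 Ω
|Z| = √(5.60² + 63.8²) = 64.1 Ω
∠Z = arctan(-63.8/5.60) = -85.0°

-85.0°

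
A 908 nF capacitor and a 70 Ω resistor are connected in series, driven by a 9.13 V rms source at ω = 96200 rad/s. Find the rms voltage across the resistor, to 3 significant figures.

X_C = 1/(ωC) = 11.4 Ω
Z = 70.0 − j11.4 Ω
|Z| = √(70.0² + 11.4²) = 70.9 Ω
I = V/|Z| = 129 mA
V_R = I·|Z_R| = 0.129 × 70.0 = 9.01 V

9.01 V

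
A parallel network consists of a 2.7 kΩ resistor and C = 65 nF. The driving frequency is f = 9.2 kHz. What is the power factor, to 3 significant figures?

ω = 2πf = 57810 rad/s
X_C = 1/(ωC) = 266 Ω
Parallel: admittances add. Y = 1/R + jωC
Y = (0.000370 + j0.00376) S
|Y| = 0.00378 S → |Z| = 1/|Y| = 265 Ω, ∠Z = −∠Y = -84.4°
cos φ = cos(-84.4°) = 0.0981

0.0981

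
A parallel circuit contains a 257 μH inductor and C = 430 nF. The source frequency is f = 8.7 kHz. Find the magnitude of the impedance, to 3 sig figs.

21.0 Ω

ω = 2πf = 54660 rad/s
X_L = ωL = 14.0 Ω
X_C = 1/(ωC) = 42.5 Ω
Parallel: admittances add. Y = 1/(jωL) + jωC
Y = (0 − j0.0477) S
|Y| = 0.0477 S → |Z| = 1/|Y| = 21.0 Ω, ∠Z = −∠Y = 90.0°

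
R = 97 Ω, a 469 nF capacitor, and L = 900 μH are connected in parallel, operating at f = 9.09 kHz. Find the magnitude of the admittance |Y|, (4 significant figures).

12.65 mS

ω = 2πf = 57110 rad/s
X_L = ωL = 51.40 Ω
X_C = 1/(ωC) = 37.33 Ω
Parallel: admittances add. Y = 1/R + 1/(jωL) + jωC
Y = (0.01031 + j0.007332) S
|Y| = 0.01265 S → |Z| = 1/|Y| = 79.05 Ω, ∠Z = −∠Y = -35.42°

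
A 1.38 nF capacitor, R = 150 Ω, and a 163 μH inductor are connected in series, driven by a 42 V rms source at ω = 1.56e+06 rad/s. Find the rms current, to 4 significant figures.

X_L = ωL = 254.3 Ω
X_C = 1/(ωC) = 464.5 Ω
Net reactance X = X_L − X_C = -210.2 Ω
Z = 150.0 − j210.2 Ω
|Z| = √(150.0² + 210.2²) = 258.3 Ω
I = V/|Z| = 42/258.3 = 162.6 mA

162.6 mA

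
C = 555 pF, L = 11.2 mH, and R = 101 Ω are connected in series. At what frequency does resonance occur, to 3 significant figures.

63.8 kHz

ω₀ = 1/√(LC) = 1/√(0.0112 × 5.55e-10) = 401100 rad/s
f₀ = ω₀/(2π) = 63.8 kHz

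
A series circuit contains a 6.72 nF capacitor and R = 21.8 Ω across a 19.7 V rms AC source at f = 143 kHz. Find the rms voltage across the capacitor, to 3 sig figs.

19.5 V

ω = 2πf = 898500 rad/s
X_C = 1/(ωC) = 166 Ω
Z = 21.8 − j166 Ω
|Z| = √(21.8² + 166²) = 167 Ω
I = V/|Z| = 118 mA
V_C = I·|Z_C| = 0.118 × 166 = 19.5 V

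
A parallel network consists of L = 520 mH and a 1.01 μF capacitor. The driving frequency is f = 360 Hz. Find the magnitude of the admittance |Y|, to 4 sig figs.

ω = 2πf = 2262 rad/s
X_L = ωL = 1176 Ω
X_C = 1/(ωC) = 437.7 Ω
Parallel: admittances add. Y = 1/(jωL) + jωC
Y = (0 + j0.001434) S
|Y| = 0.001434 S → |Z| = 1/|Y| = 697.2 Ω, ∠Z = −∠Y = -90.00°

1.434 mS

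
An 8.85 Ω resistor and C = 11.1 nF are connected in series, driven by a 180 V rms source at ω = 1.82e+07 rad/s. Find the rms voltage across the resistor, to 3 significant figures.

157 V

X_C = 1/(ωC) = 4.95 Ω
Z = 8.85 − j4.95 Ω
|Z| = √(8.85² + 4.95²) = 10.1 Ω
I = V/|Z| = 17.8 A
V_R = I·|Z_R| = 17.8 × 8.85 = 157 V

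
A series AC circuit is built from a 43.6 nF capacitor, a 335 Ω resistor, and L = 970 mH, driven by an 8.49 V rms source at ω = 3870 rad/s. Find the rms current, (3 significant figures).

3.86 mA

X_L = ωL = 3750 Ω
X_C = 1/(ωC) = 5930 Ω
Net reactance X = X_L − X_C = -2170 Ω
Z = 335 − j2170 Ω
|Z| = √(335² + 2170²) = 2200 Ω
I = V/|Z| = 8.49/2200 = 3.86 mA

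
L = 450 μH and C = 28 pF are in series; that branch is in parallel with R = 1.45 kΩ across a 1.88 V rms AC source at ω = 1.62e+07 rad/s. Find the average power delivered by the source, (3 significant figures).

X_L = ωL = 7290 Ω
X_C = 1/(ωC) = 2200 Ω
Branch 1: Z₁ = R = 1450 Ω
Branch 2 (series LC): Z₂ = j(X_L − X_C) = j5090 Ω
Parallel: Z = Z₁Z₂/(Z₁+Z₂), |Z| = 1390 Ω, ∠Z = 15.9°
I = V/|Z| = 1.35 mA
P = VI cos φ = 1.88 × 0.00135 × cos(15.9°) = 2.44 mW

2.44 mW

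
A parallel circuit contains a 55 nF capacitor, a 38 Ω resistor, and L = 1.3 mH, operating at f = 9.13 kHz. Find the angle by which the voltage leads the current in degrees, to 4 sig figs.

21.29°

ω = 2πf = 57370 rad/s
X_L = ωL = 74.58 Ω
X_C = 1/(ωC) = 316.9 Ω
Parallel: admittances add. Y = 1/R + 1/(jωL) + jωC
Y = (0.02632 − j0.01025) S
|Y| = 0.02824 S → |Z| = 1/|Y| = 35.41 Ω, ∠Z = −∠Y = 21.29°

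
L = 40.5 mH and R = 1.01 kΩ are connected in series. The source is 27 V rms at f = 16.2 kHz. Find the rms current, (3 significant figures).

6.36 mA

ω = 2πf = 101800 rad/s
X_L = ωL = 4120 Ω
Z = 1010 + j4120 Ω
|Z| = √(1010² + 4120²) = 4240 Ω
I = V/|Z| = 27/4240 = 6.36 mA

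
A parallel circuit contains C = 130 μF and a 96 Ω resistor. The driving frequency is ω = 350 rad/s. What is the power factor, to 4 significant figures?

X_C = 1/(ωC) = 21.98 Ω
Parallel: admittances add. Y = 1/R + jωC
Y = (0.01042 + j0.04550) S
|Y| = 0.04668 S → |Z| = 1/|Y| = 21.42 Ω, ∠Z = −∠Y = -77.11°
cos φ = cos(-77.11°) = 0.2232

0.2232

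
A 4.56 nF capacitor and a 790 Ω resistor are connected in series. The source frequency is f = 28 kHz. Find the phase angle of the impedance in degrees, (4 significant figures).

ω = 2πf = 175900 rad/s
X_C = 1/(ωC) = 1247 Ω
Z = 790.0 − j1247 Ω
|Z| = √(790.0² + 1247²) = 1476 Ω
∠Z = arctan(-1247/790.0) = -57.63°

-57.63°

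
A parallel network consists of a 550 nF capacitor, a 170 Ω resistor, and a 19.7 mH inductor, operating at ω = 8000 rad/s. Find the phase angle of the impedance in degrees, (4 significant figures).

18.30°

X_L = ωL = 157.6 Ω
X_C = 1/(ωC) = 227.3 Ω
Parallel: admittances add. Y = 1/R + 1/(jωL) + jωC
Y = (0.005882 − j0.001945) S
|Y| = 0.006196 S → |Z| = 1/|Y| = 161.4 Ω, ∠Z = −∠Y = 18.30°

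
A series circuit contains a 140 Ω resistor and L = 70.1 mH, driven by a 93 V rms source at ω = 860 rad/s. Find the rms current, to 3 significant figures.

X_L = ωL = 60.3 Ω
Z = 140 + j60.3 Ω
|Z| = √(140² + 60.3²) = 152 Ω
I = V/|Z| = 93/152 = 610 mA

610 mA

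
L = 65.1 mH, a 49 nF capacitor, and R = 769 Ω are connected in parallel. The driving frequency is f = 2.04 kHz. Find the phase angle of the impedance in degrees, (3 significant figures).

23.7°

ω = 2πf = 12820 rad/s
X_L = ωL = 834 Ω
X_C = 1/(ωC) = 1590 Ω
Parallel: admittances add. Y = 1/R + 1/(jωL) + jωC
Y = (0.00130 − j0.000570) S
|Y| = 0.00142 S → |Z| = 1/|Y| = 704 Ω, ∠Z = −∠Y = 23.7°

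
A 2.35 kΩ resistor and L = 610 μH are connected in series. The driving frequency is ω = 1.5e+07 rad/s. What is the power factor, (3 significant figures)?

0.249

X_L = ωL = 9150 Ω
Z = 2350 + j9150 Ω
|Z| = √(2350² + 9150²) = 9450 Ω
∠Z = arctan(9150/2350) = 75.6°
cos φ = cos(75.6°) = 0.249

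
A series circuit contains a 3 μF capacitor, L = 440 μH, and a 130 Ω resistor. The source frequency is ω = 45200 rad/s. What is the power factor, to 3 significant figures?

X_L = ωL = 19.9 Ω
X_C = 1/(ωC) = 7.37 Ω
Net reactance X = X_L − X_C = 12.5 Ω
Z = 130 + j12.5 Ω
|Z| = √(130² + 12.5²) = 131 Ω
∠Z = arctan(12.5/130) = 5.50°
cos φ = cos(5.50°) = 0.995

0.995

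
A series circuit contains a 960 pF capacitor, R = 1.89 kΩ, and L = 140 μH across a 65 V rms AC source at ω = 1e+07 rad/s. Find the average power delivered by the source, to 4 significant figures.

1.521 W

X_L = ωL = 1400 Ω
X_C = 1/(ωC) = 104.2 Ω
Net reactance X = X_L − X_C = 1296 Ω
Z = 1890 + j1296 Ω
|Z| = √(1890² + 1296²) = 2292 Ω
∠Z = arctan(1296/1890) = 34.44°
I = V/|Z| = 28.36 mA
P = VI cos φ = 65 × 0.02836 × cos(34.44°) = 1.521 W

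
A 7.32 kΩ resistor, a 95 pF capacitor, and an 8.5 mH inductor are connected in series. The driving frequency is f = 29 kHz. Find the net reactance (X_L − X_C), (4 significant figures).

ω = 2πf = 182200 rad/s
X_L = ωL = 1549 Ω
X_C = 1/(ωC) = 57770 Ω
X = 1549 − 57770 = -56220 Ω

-56220 Ω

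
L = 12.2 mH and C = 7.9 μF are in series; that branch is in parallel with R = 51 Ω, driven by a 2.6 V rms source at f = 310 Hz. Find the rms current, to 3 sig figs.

ω = 2πf = 1948 rad/s
X_L = ωL = 23.8 Ω
X_C = 1/(ωC) = 65.0 Ω
Branch 1: Z₁ = R = 51.0 Ω
Branch 2 (series LC): Z₂ = j(X_L − X_C) = −j41.2 Ω
Parallel: Z = Z₁Z₂/(Z₁+Z₂), |Z| = 32.1 Ω, ∠Z = -51.1°
I = V/|Z| = 2.6/32.1 = 81.1 mA

81.1 mA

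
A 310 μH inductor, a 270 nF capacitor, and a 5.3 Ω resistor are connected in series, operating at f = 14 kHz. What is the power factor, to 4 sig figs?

ω = 2πf = 87960 rad/s
X_L = ωL = 27.27 Ω
X_C = 1/(ωC) = 42.10 Ω
Net reactance X = X_L − X_C = -14.84 Ω
Z = 5.300 − j14.84 Ω
|Z| = √(5.300² + 14.84²) = 15.75 Ω
∠Z = arctan(-14.84/5.300) = -70.34°
cos φ = cos(-70.34°) = 0.3364

0.3364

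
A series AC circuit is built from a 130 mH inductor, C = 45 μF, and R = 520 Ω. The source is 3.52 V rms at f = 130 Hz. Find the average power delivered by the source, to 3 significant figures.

ω = 2πf = 816.8 rad/s
X_L = ωL = 106 Ω
X_C = 1/(ωC) = 27.2 Ω
Net reactance X = X_L − X_C = 79.0 Ω
Z = 520 + j79.0 Ω
|Z| = √(520² + 79.0²) = 526 Ω
∠Z = arctan(79.0/520) = 8.64°
I = V/|Z| = 6.69 mA
P = VI cos φ = 3.52 × 0.00669 × cos(8.64°) = 23.3 mW

23.3 mW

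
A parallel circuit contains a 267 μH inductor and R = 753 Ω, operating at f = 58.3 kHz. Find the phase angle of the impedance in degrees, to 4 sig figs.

ω = 2πf = 366300 rad/s
X_L = ωL = 97.80 Ω
Parallel: admittances add. Y = 1/R + 1/(jωL)
Y = (0.001328 − j0.01022) S
|Y| = 0.01031 S → |Z| = 1/|Y| = 96.99 Ω, ∠Z = −∠Y = 82.60°

82.60°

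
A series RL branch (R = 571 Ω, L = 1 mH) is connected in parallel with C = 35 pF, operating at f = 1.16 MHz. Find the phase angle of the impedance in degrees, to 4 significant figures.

ω = 2πf = 7.288e+06 rad/s
X_L = ωL = 7288 Ω
X_C = 1/(ωC) = 3920 Ω
Branch 1 (R+jX_L): Z₁ = 571.0 + j7288 Ω, |Z₁| = 7311 Ω
Branch 2 (−jX_C): Z₂ = −j3920 Ω
Parallel: Z = Z₁Z₂/(Z₁+Z₂), |Z| = 8388 Ω, ∠Z = -84.86°

-84.86°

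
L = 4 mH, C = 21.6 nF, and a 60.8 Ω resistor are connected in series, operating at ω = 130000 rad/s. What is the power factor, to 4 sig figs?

X_L = ωL = 520.0 Ω
X_C = 1/(ωC) = 356.1 Ω
Net reactance X = X_L − X_C = 163.9 Ω
Z = 60.80 + j163.9 Ω
|Z| = √(60.80² + 163.9²) = 174.8 Ω
∠Z = arctan(163.9/60.80) = 69.64°
cos φ = cos(69.64°) = 0.3478

0.3478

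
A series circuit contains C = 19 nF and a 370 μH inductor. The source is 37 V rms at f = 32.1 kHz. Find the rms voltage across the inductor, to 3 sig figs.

ω = 2πf = 201700 rad/s
X_L = ωL = 74.6 Ω
X_C = 1/(ωC) = 261 Ω
Net reactance X = X_L − X_C = -186 Ω
Z = − j186 Ω
|Z| = √(0² + 186²) = 186 Ω
I = V/|Z| = 199 mA
V_L = I·|Z_L| = 0.199 × 74.6 = 14.8 V

14.8 V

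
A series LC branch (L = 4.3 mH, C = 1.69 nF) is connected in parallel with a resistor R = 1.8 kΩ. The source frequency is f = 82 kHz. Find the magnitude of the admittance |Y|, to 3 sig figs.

ω = 2πf = 515200 rad/s
X_L = ωL = 2220 Ω
X_C = 1/(ωC) = 1150 Ω
Branch 1: Z₁ = R = 1800 Ω
Branch 2 (series LC): Z₂ = j(X_L − X_C) = j1070 Ω
Parallel: Z = Z₁Z₂/(Z₁+Z₂), |Z| = 918 Ω, ∠Z = 59.3°
|Y| = 1/|Z| = 1.09 mS

1.09 mS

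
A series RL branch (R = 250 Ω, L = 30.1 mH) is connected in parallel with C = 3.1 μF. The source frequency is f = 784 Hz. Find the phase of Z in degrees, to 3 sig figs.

ω = 2πf = 4926 rad/s
X_L = ωL = 148 Ω
X_C = 1/(ωC) = 65.5 Ω
Branch 1 (R+jX_L): Z₁ = 250 + j148 Ω, |Z₁| = 291 Ω
Branch 2 (−jX_C): Z₂ = −j65.5 Ω
Parallel: Z = Z₁Z₂/(Z₁+Z₂), |Z| = 72.3 Ω, ∠Z = -77.7°

-77.7°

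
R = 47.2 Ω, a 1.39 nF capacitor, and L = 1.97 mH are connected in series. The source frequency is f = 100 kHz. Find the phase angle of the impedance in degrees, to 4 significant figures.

ω = 2πf = 628300 rad/s
X_L = ωL = 1238 Ω
X_C = 1/(ωC) = 1145 Ω
Net reactance X = X_L − X_C = 92.79 Ω
Z = 47.20 + j92.79 Ω
|Z| = √(47.20² + 92.79²) = 104.1 Ω
∠Z = arctan(92.79/47.20) = 63.04°

63.04°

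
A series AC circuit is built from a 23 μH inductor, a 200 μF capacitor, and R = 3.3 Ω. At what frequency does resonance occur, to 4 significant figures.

ω₀ = 1/√(LC) = 1/√(2.3e-05 × 0.0002) = 14740 rad/s
f₀ = ω₀/(2π) = 2.347 kHz

2.347 kHz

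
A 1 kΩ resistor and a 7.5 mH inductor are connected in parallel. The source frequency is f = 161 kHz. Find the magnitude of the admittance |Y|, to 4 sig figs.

ω = 2πf = 1.012e+06 rad/s
X_L = ωL = 7587 Ω
Parallel: admittances add. Y = 1/R + 1/(jωL)
Y = (0.001000 − j0.0001318) S
|Y| = 0.001009 S → |Z| = 1/|Y| = 991.4 Ω, ∠Z = −∠Y = 7.509°

1.009 mS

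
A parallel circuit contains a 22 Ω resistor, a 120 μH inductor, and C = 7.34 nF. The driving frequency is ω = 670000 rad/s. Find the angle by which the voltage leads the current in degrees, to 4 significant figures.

9.394°

X_L = ωL = 80.40 Ω
X_C = 1/(ωC) = 203.3 Ω
Parallel: admittances add. Y = 1/R + 1/(jωL) + jωC
Y = (0.04545 − j0.007520) S
|Y| = 0.04607 S → |Z| = 1/|Y| = 21.70 Ω, ∠Z = −∠Y = 9.394°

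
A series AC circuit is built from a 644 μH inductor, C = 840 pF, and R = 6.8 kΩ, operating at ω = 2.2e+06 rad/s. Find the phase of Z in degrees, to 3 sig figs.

7.34°

X_L = ωL = 1420 Ω
X_C = 1/(ωC) = 541 Ω
Net reactance X = X_L − X_C = 876 Ω
Z = 6800 + j876 Ω
|Z| = √(6800² + 876²) = 6860 Ω
∠Z = arctan(876/6800) = 7.34°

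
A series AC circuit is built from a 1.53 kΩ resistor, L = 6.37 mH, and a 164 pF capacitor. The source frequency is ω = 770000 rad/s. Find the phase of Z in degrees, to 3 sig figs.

X_L = ωL = 4900 Ω
X_C = 1/(ωC) = 7920 Ω
Net reactance X = X_L − X_C = -3010 Ω
Z = 1530 − j3010 Ω
|Z| = √(1530² + 3010²) = 3380 Ω
∠Z = arctan(-3010/1530) = -63.1°

-63.1°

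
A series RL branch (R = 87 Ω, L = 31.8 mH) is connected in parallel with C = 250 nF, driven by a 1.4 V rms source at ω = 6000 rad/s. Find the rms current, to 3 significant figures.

X_L = ωL = 191 Ω
X_C = 1/(ωC) = 667 Ω
Branch 1 (R+jX_L): Z₁ = 87.0 + j191 Ω, |Z₁| = 210 Ω
Branch 2 (−jX_C): Z₂ = −j667 Ω
Parallel: Z = Z₁Z₂/(Z₁+Z₂), |Z| = 289 Ω, ∠Z = 55.1°
I = V/|Z| = 1.4/289 = 4.84 mA

4.84 mA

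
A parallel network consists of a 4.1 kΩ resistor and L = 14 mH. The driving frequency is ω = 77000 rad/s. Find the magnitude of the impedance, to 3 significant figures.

1040 Ω

X_L = ωL = 1080 Ω
Parallel: admittances add. Y = 1/R + 1/(jωL)
Y = (0.000244 − j0.000928) S
|Y| = 0.000959 S → |Z| = 1/|Y| = 1040 Ω, ∠Z = −∠Y = 75.3°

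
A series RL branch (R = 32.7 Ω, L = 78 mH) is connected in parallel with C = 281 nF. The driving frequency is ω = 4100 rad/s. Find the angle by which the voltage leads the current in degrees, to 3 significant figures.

X_L = ωL = 320 Ω
X_C = 1/(ωC) = 868 Ω
Branch 1 (R+jX_L): Z₁ = 32.7 + j320 Ω, |Z₁| = 321 Ω
Branch 2 (−jX_C): Z₂ = −j868 Ω
Parallel: Z = Z₁Z₂/(Z₁+Z₂), |Z| = 508 Ω, ∠Z = 80.7°

80.7°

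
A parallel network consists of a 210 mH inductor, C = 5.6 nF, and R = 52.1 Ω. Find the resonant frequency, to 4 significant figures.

ω₀ = 1/√(LC) = 1/√(0.21 × 5.6e-09) = 29160 rad/s
f₀ = ω₀/(2π) = 4.641 kHz

4.641 kHz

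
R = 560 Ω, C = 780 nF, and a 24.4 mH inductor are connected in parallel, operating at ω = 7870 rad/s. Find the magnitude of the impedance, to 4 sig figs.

X_L = ωL = 192.0 Ω
X_C = 1/(ωC) = 162.9 Ω
Parallel: admittances add. Y = 1/R + 1/(jωL) + jωC
Y = (0.001786 + j0.0009310) S
|Y| = 0.002014 S → |Z| = 1/|Y| = 496.6 Ω, ∠Z = −∠Y = -27.54°

496.6 Ω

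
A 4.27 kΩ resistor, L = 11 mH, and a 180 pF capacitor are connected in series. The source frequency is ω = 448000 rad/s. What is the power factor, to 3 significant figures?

X_L = ωL = 4930 Ω
X_C = 1/(ωC) = 12400 Ω
Net reactance X = X_L − X_C = -7470 Ω
Z = 4270 − j7470 Ω
|Z| = √(4270² + 7470²) = 8610 Ω
∠Z = arctan(-7470/4270) = -60.3°
cos φ = cos(-60.3°) = 0.496

0.496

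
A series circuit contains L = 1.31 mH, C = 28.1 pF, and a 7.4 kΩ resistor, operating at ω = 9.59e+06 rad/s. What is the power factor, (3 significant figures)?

X_L = ωL = 12600 Ω
X_C = 1/(ωC) = 3710 Ω
Net reactance X = X_L − X_C = 8850 Ω
Z = 7400 + j8850 Ω
|Z| = √(7400² + 8850²) = 11500 Ω
∠Z = arctan(8850/7400) = 50.1°
cos φ = cos(50.1°) = 0.641

0.641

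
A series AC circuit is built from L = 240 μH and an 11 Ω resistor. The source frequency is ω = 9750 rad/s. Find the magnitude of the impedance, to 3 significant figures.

11.2 Ω

X_L = ωL = 2.34 Ω
Z = 11.0 + j2.34 Ω
|Z| = √(11.0² + 2.34²) = 11.2 Ω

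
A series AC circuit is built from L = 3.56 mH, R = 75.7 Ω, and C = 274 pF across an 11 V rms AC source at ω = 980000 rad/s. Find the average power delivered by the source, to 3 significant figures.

X_L = ωL = 3490 Ω
X_C = 1/(ωC) = 3720 Ω
Net reactance X = X_L − X_C = -235 Ω
Z = 75.7 − j235 Ω
|Z| = √(75.7² + 235²) = 247 Ω
∠Z = arctan(-235/75.7) = -72.2°
I = V/|Z| = 44.5 mA
P = VI cos φ = 11 × 0.0445 × cos(-72.2°) = 150 mW

150 mW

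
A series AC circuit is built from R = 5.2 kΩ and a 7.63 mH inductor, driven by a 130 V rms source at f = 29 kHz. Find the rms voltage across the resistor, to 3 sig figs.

ω = 2πf = 182200 rad/s
X_L = ωL = 1390 Ω
Z = 5200 + j1390 Ω
|Z| = √(5200² + 1390²) = 5380 Ω
I = V/|Z| = 24.2 mA
V_R = I·|Z_R| = 0.0242 × 5200 = 126 V

126 V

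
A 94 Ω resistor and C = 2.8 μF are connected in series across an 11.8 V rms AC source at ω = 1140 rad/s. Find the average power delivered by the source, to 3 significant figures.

X_C = 1/(ωC) = 313 Ω
Z = 94.0 − j313 Ω
|Z| = √(94.0² + 313²) = 327 Ω
∠Z = arctan(-313/94.0) = -73.3°
I = V/|Z| = 36.1 mA
P = VI cos φ = 11.8 × 0.0361 × cos(-73.3°) = 122 mW

122 mW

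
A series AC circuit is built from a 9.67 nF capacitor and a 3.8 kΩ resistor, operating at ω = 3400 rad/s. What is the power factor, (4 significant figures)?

X_C = 1/(ωC) = 30420 Ω
Z = 3800 − j30420 Ω
|Z| = √(3800² + 30420²) = 30650 Ω
∠Z = arctan(-30420/3800) = -82.88°
cos φ = cos(-82.88°) = 0.1240

0.1240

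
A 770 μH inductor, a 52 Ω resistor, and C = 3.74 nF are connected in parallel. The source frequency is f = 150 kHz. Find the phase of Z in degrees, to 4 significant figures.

-6.370°

ω = 2πf = 942500 rad/s
X_L = ωL = 725.7 Ω
X_C = 1/(ωC) = 283.7 Ω
Parallel: admittances add. Y = 1/R + 1/(jωL) + jωC
Y = (0.01923 + j0.002147) S
|Y| = 0.01935 S → |Z| = 1/|Y| = 51.68 Ω, ∠Z = −∠Y = -6.370°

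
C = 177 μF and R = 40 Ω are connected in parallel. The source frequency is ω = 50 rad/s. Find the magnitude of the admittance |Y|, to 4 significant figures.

26.52 mS

X_C = 1/(ωC) = 113.0 Ω
Parallel: admittances add. Y = 1/R + jωC
Y = (0.02500 + j0.008850) S
|Y| = 0.02652 S → |Z| = 1/|Y| = 37.71 Ω, ∠Z = −∠Y = -19.49°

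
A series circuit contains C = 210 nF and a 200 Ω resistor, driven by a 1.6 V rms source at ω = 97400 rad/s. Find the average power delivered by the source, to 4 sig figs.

X_C = 1/(ωC) = 48.89 Ω
Z = 200.0 − j48.89 Ω
|Z| = √(200.0² + 48.89²) = 205.9 Ω
∠Z = arctan(-48.89/200.0) = -13.74°
I = V/|Z| = 7.771 mA
P = VI cos φ = 1.6 × 0.007771 × cos(-13.74°) = 12.08 mW

12.08 mW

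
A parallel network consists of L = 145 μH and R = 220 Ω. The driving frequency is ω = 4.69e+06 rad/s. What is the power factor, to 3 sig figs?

X_L = ωL = 680 Ω
Parallel: admittances add. Y = 1/R + 1/(jωL)
Y = (0.00455 − j0.00147) S
|Y| = 0.00478 S → |Z| = 1/|Y| = 209 Ω, ∠Z = −∠Y = 17.9°
cos φ = cos(17.9°) = 0.951

0.951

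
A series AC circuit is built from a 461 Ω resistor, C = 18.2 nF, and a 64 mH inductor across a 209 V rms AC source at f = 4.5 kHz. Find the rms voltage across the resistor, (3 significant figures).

ω = 2πf = 28270 rad/s
X_L = ωL = 1810 Ω
X_C = 1/(ωC) = 1940 Ω
Net reactance X = X_L − X_C = -134 Ω
Z = 461 − j134 Ω
|Z| = √(461² + 134²) = 480 Ω
I = V/|Z| = 435 mA
V_R = I·|Z_R| = 0.435 × 461 = 201 V

201 V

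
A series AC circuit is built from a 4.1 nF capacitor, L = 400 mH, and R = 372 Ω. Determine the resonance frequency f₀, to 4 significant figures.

ω₀ = 1/√(LC) = 1/√(0.4 × 4.1e-09) = 24690 rad/s
f₀ = ω₀/(2π) = 3.930 kHz

3.930 kHz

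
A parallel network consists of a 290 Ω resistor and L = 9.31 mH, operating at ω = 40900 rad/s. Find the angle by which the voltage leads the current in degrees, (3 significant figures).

37.3°

X_L = ωL = 381 Ω
Parallel: admittances add. Y = 1/R + 1/(jωL)
Y = (0.00345 − j0.00263) S
|Y| = 0.00433 S → |Z| = 1/|Y| = 231 Ω, ∠Z = −∠Y = 37.3°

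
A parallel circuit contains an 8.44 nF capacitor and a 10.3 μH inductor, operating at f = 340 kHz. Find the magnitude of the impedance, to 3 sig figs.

36.5 Ω

ω = 2πf = 2.136e+06 rad/s
X_L = ωL = 22.0 Ω
X_C = 1/(ωC) = 55.5 Ω
Parallel: admittances add. Y = 1/(jωL) + jωC
Y = (0 − j0.0274) S
|Y| = 0.0274 S → |Z| = 1/|Y| = 36.5 Ω, ∠Z = −∠Y = 90.0°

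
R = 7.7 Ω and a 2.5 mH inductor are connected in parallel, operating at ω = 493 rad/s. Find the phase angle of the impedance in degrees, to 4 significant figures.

80.91°

X_L = ωL = 1.232 Ω
Parallel: admittances add. Y = 1/R + 1/(jωL)
Y = (0.1299 − j0.8114) S
|Y| = 0.8217 S → |Z| = 1/|Y| = 1.217 Ω, ∠Z = −∠Y = 80.91°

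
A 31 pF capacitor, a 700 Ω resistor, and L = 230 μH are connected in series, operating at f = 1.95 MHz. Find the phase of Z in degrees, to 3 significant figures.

14.8°

ω = 2πf = 1.225e+07 rad/s
X_L = ωL = 2820 Ω
X_C = 1/(ωC) = 2630 Ω
Net reactance X = X_L − X_C = 185 Ω
Z = 700 + j185 Ω
|Z| = √(700² + 185²) = 724 Ω
∠Z = arctan(185/700) = 14.8°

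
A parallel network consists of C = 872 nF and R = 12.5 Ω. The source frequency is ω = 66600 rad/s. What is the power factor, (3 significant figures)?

X_C = 1/(ωC) = 17.2 Ω
Parallel: admittances add. Y = 1/R + jωC
Y = (0.0800 + j0.0581) S
|Y| = 0.0989 S → |Z| = 1/|Y| = 10.1 Ω, ∠Z = −∠Y = -36.0°
cos φ = cos(-36.0°) = 0.809

0.809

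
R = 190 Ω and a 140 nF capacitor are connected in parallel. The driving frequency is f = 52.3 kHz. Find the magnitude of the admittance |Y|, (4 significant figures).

ω = 2πf = 328600 rad/s
X_C = 1/(ωC) = 21.74 Ω
Parallel: admittances add. Y = 1/R + jωC
Y = (0.005263 + j0.04601) S
|Y| = 0.04631 S → |Z| = 1/|Y| = 21.60 Ω, ∠Z = −∠Y = -83.47°

46.31 mS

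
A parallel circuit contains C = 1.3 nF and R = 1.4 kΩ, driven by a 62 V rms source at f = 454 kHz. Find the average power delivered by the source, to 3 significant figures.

ω = 2πf = 2.853e+06 rad/s
X_C = 1/(ωC) = 270 Ω
Parallel: admittances add. Y = 1/R + jωC
Y = (0.000714 + j0.00371) S
|Y| = 0.00378 S → |Z| = 1/|Y| = 265 Ω, ∠Z = −∠Y = -79.1°
I = V/|Z| = 234 mA
P = VI cos φ = 62 × 0.234 × cos(-79.1°) = 2.75 W

2.75 W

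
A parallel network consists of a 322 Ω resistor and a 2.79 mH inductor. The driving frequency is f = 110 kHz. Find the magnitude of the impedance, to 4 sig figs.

317.6 Ω

ω = 2πf = 691200 rad/s
X_L = ωL = 1928 Ω
Parallel: admittances add. Y = 1/R + 1/(jωL)
Y = (0.003106 − j0.0005186) S
|Y| = 0.003149 S → |Z| = 1/|Y| = 317.6 Ω, ∠Z = −∠Y = 9.480°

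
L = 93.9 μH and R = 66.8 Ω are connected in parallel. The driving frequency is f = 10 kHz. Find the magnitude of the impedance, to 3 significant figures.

5.88 Ω

ω = 2πf = 62830 rad/s
X_L = ωL = 5.90 Ω
Parallel: admittances add. Y = 1/R + 1/(jωL)
Y = (0.0150 − j0.169) S
|Y| = 0.170 S → |Z| = 1/|Y| = 5.88 Ω, ∠Z = −∠Y = 85.0°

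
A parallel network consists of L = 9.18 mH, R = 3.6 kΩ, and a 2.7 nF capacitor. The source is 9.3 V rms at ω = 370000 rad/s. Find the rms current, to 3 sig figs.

X_L = ωL = 3400 Ω
X_C = 1/(ωC) = 1000 Ω
Parallel: admittances add. Y = 1/R + 1/(jωL) + jωC
Y = (0.000278 + j0.000705) S
|Y| = 0.000757 S → |Z| = 1/|Y| = 1320 Ω, ∠Z = −∠Y = -68.5°
I = V/|Z| = 9.3/1320 = 7.04 mA

7.04 mA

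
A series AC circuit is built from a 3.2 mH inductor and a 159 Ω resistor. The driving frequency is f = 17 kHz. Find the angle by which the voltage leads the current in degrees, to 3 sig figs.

ω = 2πf = 106800 rad/s
X_L = ωL = 342 Ω
Z = 159 + j342 Ω
|Z| = √(159² + 342²) = 377 Ω
∠Z = arctan(342/159) = 65.1°

65.1°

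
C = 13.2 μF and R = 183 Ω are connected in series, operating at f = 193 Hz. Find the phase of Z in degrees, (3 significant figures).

ω = 2πf = 1213 rad/s
X_C = 1/(ωC) = 62.5 Ω
Z = 183 − j62.5 Ω
|Z| = √(183² + 62.5²) = 193 Ω
∠Z = arctan(-62.5/183) = -18.8°

-18.8°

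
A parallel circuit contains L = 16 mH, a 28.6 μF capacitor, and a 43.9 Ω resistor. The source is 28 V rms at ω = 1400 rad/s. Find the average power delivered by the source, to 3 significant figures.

17.9 W

X_L = ωL = 22.4 Ω
X_C = 1/(ωC) = 25.0 Ω
Parallel: admittances add. Y = 1/R + 1/(jωL) + jωC
Y = (0.0228 − j0.00460) S
|Y| = 0.0232 S → |Z| = 1/|Y| = 43.0 Ω, ∠Z = −∠Y = 11.4°
I = V/|Z| = 651 mA
P = VI cos φ = 28 × 0.651 × cos(11.4°) = 17.9 W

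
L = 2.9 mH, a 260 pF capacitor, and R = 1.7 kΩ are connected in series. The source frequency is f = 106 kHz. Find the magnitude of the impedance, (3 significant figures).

4200 Ω

ω = 2πf = 666000 rad/s
X_L = ωL = 1930 Ω
X_C = 1/(ωC) = 5770 Ω
Net reactance X = X_L − X_C = -3840 Ω
Z = 1700 − j3840 Ω
|Z| = √(1700² + 3840²) = 4200 Ω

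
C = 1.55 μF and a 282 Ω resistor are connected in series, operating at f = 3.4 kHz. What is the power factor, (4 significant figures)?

0.9943

ω = 2πf = 21360 rad/s
X_C = 1/(ωC) = 30.20 Ω
Z = 282.0 − j30.20 Ω
|Z| = √(282.0² + 30.20²) = 283.6 Ω
∠Z = arctan(-30.20/282.0) = -6.113°
cos φ = cos(-6.113°) = 0.9943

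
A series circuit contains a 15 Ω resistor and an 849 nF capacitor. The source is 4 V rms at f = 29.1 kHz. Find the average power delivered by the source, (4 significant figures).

900.6 mW

ω = 2πf = 182800 rad/s
X_C = 1/(ωC) = 6.442 Ω
Z = 15.00 − j6.442 Ω
|Z| = √(15.00² + 6.442²) = 16.32 Ω
∠Z = arctan(-6.442/15.00) = -23.24°
I = V/|Z| = 245.0 mA
P = VI cos φ = 4 × 0.2450 × cos(-23.24°) = 900.6 mW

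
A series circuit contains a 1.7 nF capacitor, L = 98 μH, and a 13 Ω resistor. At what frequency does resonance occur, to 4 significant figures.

389.9 kHz

ω₀ = 1/√(LC) = 1/√(9.8e-05 × 1.7e-09) = 2.45e+06 rad/s
f₀ = ω₀/(2π) = 389.9 kHz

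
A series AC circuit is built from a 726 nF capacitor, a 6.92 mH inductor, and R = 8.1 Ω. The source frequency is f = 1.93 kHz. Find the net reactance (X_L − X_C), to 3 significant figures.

-29.7 Ω

ω = 2πf = 12130 rad/s
X_L = ωL = 83.9 Ω
X_C = 1/(ωC) = 114 Ω
X = 83.9 − 114 = -29.7 Ω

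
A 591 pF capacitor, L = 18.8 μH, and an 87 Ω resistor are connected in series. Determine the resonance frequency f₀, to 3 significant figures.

ω₀ = 1/√(LC) = 1/√(1.88e-05 × 5.91e-10) = 9.487e+06 rad/s
f₀ = ω₀/(2π) = 1.51 MHz

1.51 MHz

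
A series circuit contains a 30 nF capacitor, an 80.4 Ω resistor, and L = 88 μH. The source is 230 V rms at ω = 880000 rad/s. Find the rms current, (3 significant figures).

2.57 A

X_L = ωL = 77.4 Ω
X_C = 1/(ωC) = 37.9 Ω
Net reactance X = X_L − X_C = 39.6 Ω
Z = 80.4 + j39.6 Ω
|Z| = √(80.4² + 39.6²) = 89.6 Ω
I = V/|Z| = 230/89.6 = 2.57 A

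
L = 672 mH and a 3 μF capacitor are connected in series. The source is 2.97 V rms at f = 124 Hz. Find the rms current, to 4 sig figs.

ω = 2πf = 779.1 rad/s
X_L = ωL = 523.6 Ω
X_C = 1/(ωC) = 427.8 Ω
Net reactance X = X_L − X_C = 95.73 Ω
Z = j95.73 Ω
|Z| = √(0² + 95.73²) = 95.73 Ω
I = V/|Z| = 2.97/95.73 = 31.02 mA

31.02 mA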